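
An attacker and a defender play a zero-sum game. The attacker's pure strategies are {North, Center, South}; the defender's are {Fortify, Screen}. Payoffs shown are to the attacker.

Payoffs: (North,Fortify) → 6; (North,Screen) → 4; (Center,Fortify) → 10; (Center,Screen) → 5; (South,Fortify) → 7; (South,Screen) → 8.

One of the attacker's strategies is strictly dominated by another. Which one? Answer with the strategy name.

North

Center gives a strictly higher payoff than North against every column: 10 > 6, 5 > 4.
So North is strictly dominated and the attacker never plays it.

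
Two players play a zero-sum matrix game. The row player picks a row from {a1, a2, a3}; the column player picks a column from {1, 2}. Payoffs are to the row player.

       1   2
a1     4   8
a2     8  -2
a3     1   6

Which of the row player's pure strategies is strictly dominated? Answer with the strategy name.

a1 gives a strictly higher payoff than a3 against every column: 4 > 1, 8 > 6.
So a3 is strictly dominated and the row player never plays it.

a3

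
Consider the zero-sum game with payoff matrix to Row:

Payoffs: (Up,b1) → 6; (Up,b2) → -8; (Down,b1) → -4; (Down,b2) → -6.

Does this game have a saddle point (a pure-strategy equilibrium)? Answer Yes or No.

Yes

Row minima: Up → -8, Down → -6; maximin = -6.
Column maxima: b1 → 6, b2 → -6; minimax = -6.
maximin = minimax = -6, so a saddle point exists.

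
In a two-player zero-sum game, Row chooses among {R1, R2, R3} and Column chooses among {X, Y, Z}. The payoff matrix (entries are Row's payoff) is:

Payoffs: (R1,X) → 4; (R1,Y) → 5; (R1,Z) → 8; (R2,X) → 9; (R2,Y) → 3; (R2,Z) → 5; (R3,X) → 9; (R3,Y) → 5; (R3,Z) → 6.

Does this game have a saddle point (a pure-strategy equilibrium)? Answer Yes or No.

Yes

Row minima: R1 → 4, R2 → 3, R3 → 5; maximin = 5.
Column maxima: X → 9, Y → 5, Z → 8; minimax = 5.
maximin = minimax = 5, so a saddle point exists.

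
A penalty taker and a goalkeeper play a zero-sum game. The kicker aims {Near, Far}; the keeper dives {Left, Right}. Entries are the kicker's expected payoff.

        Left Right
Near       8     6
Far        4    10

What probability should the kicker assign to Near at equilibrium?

3/4

Row minima: Near → 6, Far → 4; maximin = 6.
Column maxima: Left → 8, Right → 10; minimax = 8.
6 ≠ 8, so there is no saddle point; optimal play is mixed.
Let the kicker play Near with probability p. Expected payoff against Left: 8p + 4(1−p) = 4p + 4; against Right: 6p + 10(1−p) = −4p + 10.
Setting these equal: 4p + 4 = −4p + 10 ⇒ 8p = 6 ⇒ p = 3/4, and the value is (4)·(3/4) + 4 = 7.
For the keeper: with q = P(Left), equating Near's and Far's payoffs gives 2q + 6 = −6q + 10 ⇒ q = 1/2.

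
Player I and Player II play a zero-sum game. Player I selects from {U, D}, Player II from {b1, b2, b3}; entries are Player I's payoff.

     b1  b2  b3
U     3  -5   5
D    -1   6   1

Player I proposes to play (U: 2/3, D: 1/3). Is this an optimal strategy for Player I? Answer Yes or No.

No

Against b1 this mix gives (2/3)·3 + (1/3)·(-1) = 5/3.
Against b2 this mix gives (2/3)·(-5) + (1/3)·6 = -4/3.
Against b3 this mix gives (2/3)·5 + (1/3)·1 = 11/3.
Player II will play b2, holding Player I to -4/3. Shifting weight toward the row that does better against b2 would raise this floor (the equalizing mix achieves 13/15 against both b2 and b1), so the proposed strategy is not optimal.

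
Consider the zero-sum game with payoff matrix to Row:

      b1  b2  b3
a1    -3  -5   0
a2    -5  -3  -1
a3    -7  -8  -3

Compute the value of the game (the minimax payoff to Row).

Row minima: a1 → -5, a2 → -5, a3 → -8; maximin = -5.
Column maxima: b1 → -3, b2 → -3, b3 → 0; minimax = -3.
-5 ≠ -3, so there is no saddle point; optimal play is mixed.
a3 is strictly dominated by a1, so Row never plays it.
b3 is strictly dominated by b1 (it gives Row strictly more in every row), so Column never plays it.
On the remaining 2×2 (a1, a2 vs b1, b2):
Let Row play a1 with probability p. Expected payoff against b1: (-3)p + (-5)(1−p) = 2p − 5; against b2: (-5)p + (-3)(1−p) = −2p − 3.
Setting these equal: 2p − 5 = −2p − 3 ⇒ 4p = 2 ⇒ p = 1/2, and the value is (2)·(1/2) − 5 = -4.
For Column: with q = P(b1), equating a1's and a2's payoffs gives 2q − 5 = −2q − 3 ⇒ q = 1/2.

-4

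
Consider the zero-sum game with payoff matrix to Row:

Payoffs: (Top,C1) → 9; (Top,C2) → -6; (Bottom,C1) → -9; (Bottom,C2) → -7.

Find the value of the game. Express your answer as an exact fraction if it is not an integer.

Row minima: Top → -6, Bottom → -9; maximin = -6.
Column maxima: C1 → 9, C2 → -6; minimax = -6.
Since maximin = minimax = -6, there is a saddle point and the value is -6.

-6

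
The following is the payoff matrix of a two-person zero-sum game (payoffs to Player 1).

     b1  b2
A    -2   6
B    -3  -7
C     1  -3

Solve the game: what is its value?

Row minima: A → -2, B → -7, C → -3; maximin = -2.
Column maxima: b1 → 1, b2 → 6; minimax = 1.
-2 ≠ 1, so there is no saddle point; optimal play is mixed.
B is strictly dominated by A, so Player 1 never plays it.
On the remaining 2×2 (A, C vs b1, b2):
Let Player 1 play A with probability p. Expected payoff against b1: (-2)p + 1(1−p) = −3p + 1; against b2: 6p + (-3)(1−p) = 9p − 3.
Setting these equal: −3p + 1 = 9p − 3 ⇒ −12p = -4 ⇒ p = 1/3, and the value is (-3)·(1/3) + 1 = 0.
For Player 2: with q = P(b1), equating A's and C's payoffs gives −8q + 6 = 4q − 3 ⇒ q = 3/4.

0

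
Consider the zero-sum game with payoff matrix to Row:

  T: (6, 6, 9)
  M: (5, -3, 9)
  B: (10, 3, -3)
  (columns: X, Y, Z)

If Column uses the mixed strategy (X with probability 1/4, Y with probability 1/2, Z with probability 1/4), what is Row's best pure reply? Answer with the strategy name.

T

Expected payoff of T: (1/4)·6 + (1/2)·6 + (1/4)·9 = 27/4.
Expected payoff of M: (1/4)·5 + (1/2)·(-3) + (1/4)·9 = 2.
Expected payoff of B: (1/4)·10 + (1/2)·3 + (1/4)·(-3) = 13/4.
The largest is 27/4, so Row's best response is T.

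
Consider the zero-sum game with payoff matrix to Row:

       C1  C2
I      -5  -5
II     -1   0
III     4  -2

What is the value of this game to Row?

-2/7

Row minima: I → -5, II → -1, III → -2; maximin = -1.
Column maxima: C1 → 4, C2 → 0; minimax = 0.
-1 ≠ 0, so there is no saddle point; optimal play is mixed.
I is strictly dominated by II, so Row never plays it.
On the remaining 2×2 (II, III vs C1, C2):
Let Row play II with probability p. Expected payoff against C1: (-1)p + 4(1−p) = −5p + 4; against C2: 0p + (-2)(1−p) = 2p − 2.
Setting these equal: −5p + 4 = 2p − 2 ⇒ −7p = -6 ⇒ p = 6/7, and the value is (-5)·(6/7) + 4 = -2/7.
For Column: with q = P(C1), equating II's and III's payoffs gives −q = 6q − 2 ⇒ q = 2/7.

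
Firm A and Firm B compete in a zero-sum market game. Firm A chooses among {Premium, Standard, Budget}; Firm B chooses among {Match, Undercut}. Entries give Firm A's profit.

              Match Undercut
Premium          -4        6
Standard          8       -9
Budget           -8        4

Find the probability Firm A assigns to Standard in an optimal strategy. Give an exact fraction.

10/27

Row minima: Premium → -4, Standard → -9, Budget → -8; maximin = -4.
Column maxima: Match → 8, Undercut → 6; minimax = 6.
-4 ≠ 6, so there is no saddle point; optimal play is mixed.
Budget is strictly dominated by Premium, so Firm A never plays it.
On the remaining 2×2 (Premium, Standard vs Match, Undercut):
Let Firm A play Premium with probability p. Expected payoff against Match: (-4)p + 8(1−p) = −12p + 8; against Undercut: 6p + (-9)(1−p) = 15p − 9.
Setting these equal: −12p + 8 = 15p − 9 ⇒ −27p = -17 ⇒ p = 17/27, and the value is (-12)·(17/27) + 8 = 4/9.
For Firm B: with q = P(Match), equating Premium's and Standard's payoffs gives −10q + 6 = 17q − 9 ⇒ q = 5/9.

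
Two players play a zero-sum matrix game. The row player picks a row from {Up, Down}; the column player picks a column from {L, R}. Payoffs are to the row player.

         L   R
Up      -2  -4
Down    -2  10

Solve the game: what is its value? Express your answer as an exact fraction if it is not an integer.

-2

Row minima: Up → -4, Down → -2; maximin = -2.
Column maxima: L → -2, R → 10; minimax = -2.
Since maximin = minimax = -2, there is a saddle point and the value is -2.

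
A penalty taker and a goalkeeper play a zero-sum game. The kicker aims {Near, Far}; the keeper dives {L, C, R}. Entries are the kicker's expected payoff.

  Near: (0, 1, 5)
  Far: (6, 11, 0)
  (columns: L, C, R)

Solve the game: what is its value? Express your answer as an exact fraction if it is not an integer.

30/11

Row minima: Near → 0, Far → 0; maximin = 0.
Column maxima: L → 6, C → 11, R → 5; minimax = 5.
0 ≠ 5, so there is no saddle point; optimal play is mixed.
C is strictly dominated by L (it gives the kicker strictly more in every row), so the keeper never plays it.
On the remaining 2×2 (Near, Far vs L, R):
Let the kicker play Near with probability p. Expected payoff against L: 0p + 6(1−p) = −6p + 6; against R: 5p + 0(1−p) = 5p.
Setting these equal: −6p + 6 = 5p ⇒ −11p = -6 ⇒ p = 6/11, and the value is (-6)·(6/11) + 6 = 30/11.
For the keeper: with q = P(L), equating Near's and Far's payoffs gives −5q + 5 = 6q ⇒ q = 5/11.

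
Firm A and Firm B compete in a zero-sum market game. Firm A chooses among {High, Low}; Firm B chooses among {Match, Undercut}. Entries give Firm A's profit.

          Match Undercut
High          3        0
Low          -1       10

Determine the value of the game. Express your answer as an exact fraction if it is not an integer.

Row minima: High → 0, Low → -1; maximin = 0.
Column maxima: Match → 3, Undercut → 10; minimax = 3.
0 ≠ 3, so there is no saddle point; optimal play is mixed.
Let Firm A play High with probability p. Expected payoff against Match: 3p + (-1)(1−p) = 4p − 1; against Undercut: 0p + 10(1−p) = −10p + 10.
Setting these equal: 4p − 1 = −10p + 10 ⇒ 14p = 11 ⇒ p = 11/14, and the value is (4)·(11/14) − 1 = 15/7.
For Firm B: with q = P(Match), equating High's and Low's payoffs gives 3q = −11q + 10 ⇒ q = 5/7.

15/7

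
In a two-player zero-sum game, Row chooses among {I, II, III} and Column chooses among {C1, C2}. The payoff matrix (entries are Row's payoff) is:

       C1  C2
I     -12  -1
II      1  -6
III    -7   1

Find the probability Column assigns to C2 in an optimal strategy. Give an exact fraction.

8/15

Row minima: I → -12, II → -6, III → -7; maximin = -6.
Column maxima: C1 → 1, C2 → 1; minimax = 1.
-6 ≠ 1, so there is no saddle point; optimal play is mixed.
I is strictly dominated by III, so Row never plays it.
On the remaining 2×2 (II, III vs C1, C2):
Let Row play II with probability p. Expected payoff against C1: 1p + (-7)(1−p) = 8p − 7; against C2: (-6)p + 1(1−p) = −7p + 1.
Setting these equal: 8p − 7 = −7p + 1 ⇒ 15p = 8 ⇒ p = 8/15, and the value is (8)·(8/15) − 7 = -41/15.
For Column: with q = P(C1), equating II's and III's payoffs gives 7q − 6 = −8q + 1 ⇒ q = 7/15.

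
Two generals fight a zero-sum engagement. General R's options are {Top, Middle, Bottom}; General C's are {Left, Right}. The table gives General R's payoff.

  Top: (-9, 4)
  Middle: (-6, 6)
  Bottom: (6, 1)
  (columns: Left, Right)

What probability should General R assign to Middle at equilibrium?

Row minima: Top → -9, Middle → -6, Bottom → 1; maximin = 1.
Column maxima: Left → 6, Right → 6; minimax = 6.
1 ≠ 6, so there is no saddle point; optimal play is mixed.
Top is strictly dominated by Middle, so General R never plays it.
On the remaining 2×2 (Middle, Bottom vs Left, Right):
Let General R play Middle with probability p. Expected payoff against Left: (-6)p + 6(1−p) = −12p + 6; against Right: 6p + 1(1−p) = 5p + 1.
Setting these equal: −12p + 6 = 5p + 1 ⇒ −17p = -5 ⇒ p = 5/17, and the value is (-12)·(5/17) + 6 = 42/17.
For General C: with q = P(Left), equating Middle's and Bottom's payoffs gives −12q + 6 = 5q + 1 ⇒ q = 5/17.

5/17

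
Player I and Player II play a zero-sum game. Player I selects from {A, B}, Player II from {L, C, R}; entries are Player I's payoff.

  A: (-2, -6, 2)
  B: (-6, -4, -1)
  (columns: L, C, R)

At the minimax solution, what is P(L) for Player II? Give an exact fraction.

Row minima: A → -6, B → -6; maximin = -6.
Column maxima: L → -2, C → -4, R → 2; minimax = -4.
-6 ≠ -4, so there is no saddle point; optimal play is mixed.
R is strictly dominated by L (it gives Player I strictly more in every row), so Player II never plays it.
On the remaining 2×2 (A, B vs L, C):
Let Player I play A with probability p. Expected payoff against L: (-2)p + (-6)(1−p) = 4p − 6; against C: (-6)p + (-4)(1−p) = −2p − 4.
Setting these equal: 4p − 6 = −2p − 4 ⇒ 6p = 2 ⇒ p = 1/3, and the value is (4)·(1/3) − 6 = -14/3.
For Player II: with q = P(L), equating A's and B's payoffs gives 4q − 6 = −2q − 4 ⇒ q = 1/3.

1/3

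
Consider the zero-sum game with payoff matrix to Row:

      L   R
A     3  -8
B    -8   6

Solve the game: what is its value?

-46/25

Row minima: A → -8, B → -8; maximin = -8.
Column maxima: L → 3, R → 6; minimax = 3.
-8 ≠ 3, so there is no saddle point; optimal play is mixed.
Let Row play A with probability p. Expected payoff against L: 3p + (-8)(1−p) = 11p − 8; against R: (-8)p + 6(1−p) = −14p + 6.
Setting these equal: 11p − 8 = −14p + 6 ⇒ 25p = 14 ⇒ p = 14/25, and the value is (11)·(14/25) − 8 = -46/25.
For Column: with q = P(L), equating A's and B's payoffs gives 11q − 8 = −14q + 6 ⇒ q = 14/25.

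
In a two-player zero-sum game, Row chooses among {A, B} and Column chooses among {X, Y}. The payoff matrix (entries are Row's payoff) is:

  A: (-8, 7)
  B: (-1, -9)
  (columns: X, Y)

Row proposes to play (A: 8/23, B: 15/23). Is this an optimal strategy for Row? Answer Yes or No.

Against X this mix gives (8/23)·(-8) + (15/23)·(-1) = -79/23.
Against Y this mix gives (8/23)·7 + (15/23)·(-9) = -79/23.
All of Column's active replies (X, Y) yield -79/23, and no column does worse for Row. The mix makes Column indifferent and guarantees -79/23, so it is optimal.

Yes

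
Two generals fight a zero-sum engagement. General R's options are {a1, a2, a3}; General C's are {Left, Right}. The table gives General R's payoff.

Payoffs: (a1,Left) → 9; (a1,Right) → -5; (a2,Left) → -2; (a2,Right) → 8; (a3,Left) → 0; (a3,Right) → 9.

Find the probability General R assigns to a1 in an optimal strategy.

9/23

Row minima: a1 → -5, a2 → -2, a3 → 0; maximin = 0.
Column maxima: Left → 9, Right → 9; minimax = 9.
0 ≠ 9, so there is no saddle point; optimal play is mixed.
a2 is strictly dominated by a3, so General R never plays it.
On the remaining 2×2 (a1, a3 vs Left, Right):
Let General R play a1 with probability p. Expected payoff against Left: 9p + 0(1−p) = 9p; against Right: (-5)p + 9(1−p) = −14p + 9.
Setting these equal: 9p = −14p + 9 ⇒ 23p = 9 ⇒ p = 9/23, and the value is (9)·(9/23) = 81/23.
For General C: with q = P(Left), equating a1's and a3's payoffs gives 14q − 5 = −9q + 9 ⇒ q = 14/23.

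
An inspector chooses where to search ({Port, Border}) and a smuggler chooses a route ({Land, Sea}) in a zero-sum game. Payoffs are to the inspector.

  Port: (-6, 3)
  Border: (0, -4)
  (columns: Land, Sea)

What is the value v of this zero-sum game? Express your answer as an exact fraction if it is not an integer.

-24/13

Row minima: Port → -6, Border → -4; maximin = -4.
Column maxima: Land → 0, Sea → 3; minimax = 0.
-4 ≠ 0, so there is no saddle point; optimal play is mixed.
Let the inspector play Port with probability p. Expected payoff against Land: (-6)p + 0(1−p) = −6p; against Sea: 3p + (-4)(1−p) = 7p − 4.
Setting these equal: −6p = 7p − 4 ⇒ −13p = -4 ⇒ p = 4/13, and the value is (-6)·(4/13) = -24/13.
For the smuggler: with q = P(Land), equating Port's and Border's payoffs gives −9q + 3 = 4q − 4 ⇒ q = 7/13.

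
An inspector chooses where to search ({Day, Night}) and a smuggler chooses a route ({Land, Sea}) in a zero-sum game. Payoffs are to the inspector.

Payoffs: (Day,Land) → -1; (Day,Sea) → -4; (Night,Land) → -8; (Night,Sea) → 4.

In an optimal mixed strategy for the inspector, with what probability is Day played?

Row minima: Day → -4, Night → -8; maximin = -4.
Column maxima: Land → -1, Sea → 4; minimax = -1.
-4 ≠ -1, so there is no saddle point; optimal play is mixed.
Let the inspector play Day with probability p. Expected payoff against Land: (-1)p + (-8)(1−p) = 7p − 8; against Sea: (-4)p + 4(1−p) = −8p + 4.
Setting these equal: 7p − 8 = −8p + 4 ⇒ 15p = 12 ⇒ p = 4/5, and the value is (7)·(4/5) − 8 = -12/5.
For the smuggler: with q = P(Land), equating Day's and Night's payoffs gives 3q − 4 = −12q + 4 ⇒ q = 8/15.

4/5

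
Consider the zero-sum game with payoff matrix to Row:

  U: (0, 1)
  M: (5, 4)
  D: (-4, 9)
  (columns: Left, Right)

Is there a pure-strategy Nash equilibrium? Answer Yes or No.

No

Row minima: U → 0, M → 4, D → -4; maximin = 4.
Column maxima: Left → 5, Right → 9; minimax = 5.
4 ≠ 5, so no pure-strategy equilibrium exists.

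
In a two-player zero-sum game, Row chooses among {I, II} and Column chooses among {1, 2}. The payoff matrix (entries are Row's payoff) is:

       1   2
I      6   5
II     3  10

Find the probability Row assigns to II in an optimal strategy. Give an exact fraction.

Row minima: I → 5, II → 3; maximin = 5.
Column maxima: 1 → 6, 2 → 10; minimax = 6.
5 ≠ 6, so there is no saddle point; optimal play is mixed.
Let Row play I with probability p. Expected payoff against 1: 6p + 3(1−p) = 3p + 3; against 2: 5p + 10(1−p) = −5p + 10.
Setting these equal: 3p + 3 = −5p + 10 ⇒ 8p = 7 ⇒ p = 7/8, and the value is (3)·(7/8) + 3 = 45/8.
For Column: with q = P(1), equating I's and II's payoffs gives q + 5 = −7q + 10 ⇒ q = 5/8.

1/8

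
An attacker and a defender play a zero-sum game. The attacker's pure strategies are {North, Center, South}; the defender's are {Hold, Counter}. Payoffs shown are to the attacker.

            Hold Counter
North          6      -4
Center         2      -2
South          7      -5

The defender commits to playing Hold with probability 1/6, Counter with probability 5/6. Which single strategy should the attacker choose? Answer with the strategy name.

Expected payoff of North: (1/6)·6 + (5/6)·(-4) = -7/3.
Expected payoff of Center: (1/6)·2 + (5/6)·(-2) = -4/3.
Expected payoff of South: (1/6)·7 + (5/6)·(-5) = -3.
The largest is -4/3, so the attacker's best response is Center.

Center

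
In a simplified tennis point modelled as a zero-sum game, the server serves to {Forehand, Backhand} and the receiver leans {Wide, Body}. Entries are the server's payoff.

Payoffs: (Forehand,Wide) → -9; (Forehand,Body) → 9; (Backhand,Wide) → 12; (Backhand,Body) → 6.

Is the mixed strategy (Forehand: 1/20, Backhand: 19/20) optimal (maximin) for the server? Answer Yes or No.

No

Against Wide this mix gives (1/20)·(-9) + (19/20)·12 = 219/20.
Against Body this mix gives (1/20)·9 + (19/20)·6 = 123/20.
The receiver will play Body, holding the server to 123/20. Shifting weight toward the row that does better against Body would raise this floor (the equalizing mix achieves 27/4 against both Body and Wide), so the proposed strategy is not optimal.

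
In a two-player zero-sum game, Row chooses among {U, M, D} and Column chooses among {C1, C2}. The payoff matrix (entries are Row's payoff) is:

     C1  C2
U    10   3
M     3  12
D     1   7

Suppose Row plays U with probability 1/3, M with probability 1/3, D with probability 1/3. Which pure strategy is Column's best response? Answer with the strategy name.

C1

If Column plays C1, Row's expected payoff is (1/3)·10 + (1/3)·3 + (1/3)·1 = 14/3.
If Column plays C2, Row's expected payoff is (1/3)·3 + (1/3)·12 + (1/3)·7 = 22/3.
Column minimizes Row's payoff; the smallest is 14/3, so the best response is C1.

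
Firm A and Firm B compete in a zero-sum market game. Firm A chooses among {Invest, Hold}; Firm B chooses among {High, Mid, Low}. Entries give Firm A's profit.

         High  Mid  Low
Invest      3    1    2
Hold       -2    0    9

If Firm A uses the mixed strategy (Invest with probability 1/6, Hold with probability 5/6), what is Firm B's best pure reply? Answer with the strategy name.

If Firm B plays High, Firm A's expected payoff is (1/6)·3 + (5/6)·(-2) = -7/6.
If Firm B plays Mid, Firm A's expected payoff is (1/6)·1 + (5/6)·0 = 1/6.
If Firm B plays Low, Firm A's expected payoff is (1/6)·2 + (5/6)·9 = 47/6.
Firm B minimizes Firm A's payoff; the smallest is -7/6, so the best response is High.

High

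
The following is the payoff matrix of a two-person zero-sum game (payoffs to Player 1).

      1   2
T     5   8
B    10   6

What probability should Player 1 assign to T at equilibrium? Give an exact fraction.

4/7

Row minima: T → 5, B → 6; maximin = 6.
Column maxima: 1 → 10, 2 → 8; minimax = 8.
6 ≠ 8, so there is no saddle point; optimal play is mixed.
Let Player 1 play T with probability p. Expected payoff against 1: 5p + 10(1−p) = −5p + 10; against 2: 8p + 6(1−p) = 2p + 6.
Setting these equal: −5p + 10 = 2p + 6 ⇒ −7p = -4 ⇒ p = 4/7, and the value is (-5)·(4/7) + 10 = 50/7.
For Player 2: with q = P(1), equating T's and B's payoffs gives −3q + 8 = 4q + 6 ⇒ q = 2/7.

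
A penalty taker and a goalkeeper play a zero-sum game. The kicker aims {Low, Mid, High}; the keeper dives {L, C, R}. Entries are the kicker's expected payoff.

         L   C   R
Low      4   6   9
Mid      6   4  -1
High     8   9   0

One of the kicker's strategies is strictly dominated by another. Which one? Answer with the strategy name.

Mid

High gives a strictly higher payoff than Mid against every column: 8 > 6, 9 > 4, 0 > -1.
So Mid is strictly dominated and the kicker never plays it.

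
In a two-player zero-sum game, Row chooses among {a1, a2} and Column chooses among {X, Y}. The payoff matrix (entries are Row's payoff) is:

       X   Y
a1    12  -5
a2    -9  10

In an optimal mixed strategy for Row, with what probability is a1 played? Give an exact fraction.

19/36

Row minima: a1 → -5, a2 → -9; maximin = -5.
Column maxima: X → 12, Y → 10; minimax = 10.
-5 ≠ 10, so there is no saddle point; optimal play is mixed.
Let Row play a1 with probability p. Expected payoff against X: 12p + (-9)(1−p) = 21p − 9; against Y: (-5)p + 10(1−p) = −15p + 10.
Setting these equal: 21p − 9 = −15p + 10 ⇒ 36p = 19 ⇒ p = 19/36, and the value is (21)·(19/36) − 9 = 25/12.
For Column: with q = P(X), equating a1's and a2's payoffs gives 17q − 5 = −19q + 10 ⇒ q = 5/12.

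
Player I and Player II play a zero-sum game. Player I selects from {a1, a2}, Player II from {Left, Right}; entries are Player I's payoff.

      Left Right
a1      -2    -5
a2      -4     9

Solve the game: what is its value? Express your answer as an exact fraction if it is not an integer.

Row minima: a1 → -5, a2 → -4; maximin = -4.
Column maxima: Left → -2, Right → 9; minimax = -2.
-4 ≠ -2, so there is no saddle point; optimal play is mixed.
Let Player I play a1 with probability p. Expected payoff against Left: (-2)p + (-4)(1−p) = 2p − 4; against Right: (-5)p + 9(1−p) = −14p + 9.
Setting these equal: 2p − 4 = −14p + 9 ⇒ 16p = 13 ⇒ p = 13/16, and the value is (2)·(13/16) − 4 = -19/8.
For Player II: with q = P(Left), equating a1's and a2's payoffs gives 3q − 5 = −13q + 9 ⇒ q = 7/8.

-19/8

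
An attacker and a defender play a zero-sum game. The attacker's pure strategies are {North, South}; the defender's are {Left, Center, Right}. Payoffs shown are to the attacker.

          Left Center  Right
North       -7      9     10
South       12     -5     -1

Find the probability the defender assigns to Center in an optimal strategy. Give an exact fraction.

Row minima: North → -7, South → -5; maximin = -5.
Column maxima: Left → 12, Center → 9, Right → 10; minimax = 9.
-5 ≠ 9, so there is no saddle point; optimal play is mixed.
Right is strictly dominated by Center (it gives the attacker strictly more in every row), so the defender never plays it.
On the remaining 2×2 (North, South vs Left, Center):
Let the attacker play North with probability p. Expected payoff against Left: (-7)p + 12(1−p) = −19p + 12; against Center: 9p + (-5)(1−p) = 14p − 5.
Setting these equal: −19p + 12 = 14p − 5 ⇒ −33p = -17 ⇒ p = 17/33, and the value is (-19)·(17/33) + 12 = 73/33.
For the defender: with q = P(Left), equating North's and South's payoffs gives −16q + 9 = 17q − 5 ⇒ q = 14/33.

19/33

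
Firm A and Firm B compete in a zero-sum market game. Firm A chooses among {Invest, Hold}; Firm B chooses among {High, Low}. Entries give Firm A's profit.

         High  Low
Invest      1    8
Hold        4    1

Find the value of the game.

Row minima: Invest → 1, Hold → 1; maximin = 1.
Column maxima: High → 4, Low → 8; minimax = 4.
1 ≠ 4, so there is no saddle point; optimal play is mixed.
Let Firm A play Invest with probability p. Expected payoff against High: 1p + 4(1−p) = −3p + 4; against Low: 8p + 1(1−p) = 7p + 1.
Setting these equal: −3p + 4 = 7p + 1 ⇒ −10p = -3 ⇒ p = 3/10, and the value is (-3)·(3/10) + 4 = 31/10.
For Firm B: with q = P(High), equating Invest's and Hold's payoffs gives −7q + 8 = 3q + 1 ⇒ q = 7/10.

31/10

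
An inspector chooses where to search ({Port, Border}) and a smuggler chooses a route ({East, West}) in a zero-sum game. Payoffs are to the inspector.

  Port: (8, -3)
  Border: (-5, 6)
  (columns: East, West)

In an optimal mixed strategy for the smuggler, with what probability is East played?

Row minima: Port → -3, Border → -5; maximin = -3.
Column maxima: East → 8, West → 6; minimax = 6.
-3 ≠ 6, so there is no saddle point; optimal play is mixed.
Let the inspector play Port with probability p. Expected payoff against East: 8p + (-5)(1−p) = 13p − 5; against West: (-3)p + 6(1−p) = −9p + 6.
Setting these equal: 13p − 5 = −9p + 6 ⇒ 22p = 11 ⇒ p = 1/2, and the value is (13)·(1/2) − 5 = 3/2.
For the smuggler: with q = P(East), equating Port's and Border's payoffs gives 11q − 3 = −11q + 6 ⇒ q = 9/22.

9/22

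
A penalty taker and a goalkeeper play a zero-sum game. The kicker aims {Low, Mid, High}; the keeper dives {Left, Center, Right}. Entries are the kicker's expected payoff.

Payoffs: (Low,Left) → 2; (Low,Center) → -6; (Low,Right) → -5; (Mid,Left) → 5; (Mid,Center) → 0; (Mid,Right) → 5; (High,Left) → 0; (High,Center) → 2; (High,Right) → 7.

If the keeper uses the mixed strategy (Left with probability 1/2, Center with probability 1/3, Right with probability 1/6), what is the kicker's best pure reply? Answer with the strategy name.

Mid

Expected payoff of Low: (1/2)·2 + (1/3)·(-6) + (1/6)·(-5) = -11/6.
Expected payoff of Mid: (1/2)·5 + (1/3)·0 + (1/6)·5 = 10/3.
Expected payoff of High: (1/2)·0 + (1/3)·2 + (1/6)·7 = 11/6.
The largest is 10/3, so the kicker's best response is Mid.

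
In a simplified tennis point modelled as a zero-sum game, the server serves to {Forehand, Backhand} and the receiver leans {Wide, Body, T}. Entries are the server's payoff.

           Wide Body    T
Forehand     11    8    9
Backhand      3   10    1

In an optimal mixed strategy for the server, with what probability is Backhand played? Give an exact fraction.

1/10

Row minima: Forehand → 8, Backhand → 1; maximin = 8.
Column maxima: Wide → 11, Body → 10, T → 9; minimax = 9.
8 ≠ 9, so there is no saddle point; optimal play is mixed.
Wide is strictly dominated by T (it gives the server strictly more in every row), so the receiver never plays it.
On the remaining 2×2 (Forehand, Backhand vs Body, T):
Let the server play Forehand with probability p. Expected payoff against Body: 8p + 10(1−p) = −2p + 10; against T: 9p + 1(1−p) = 8p + 1.
Setting these equal: −2p + 10 = 8p + 1 ⇒ −10p = -9 ⇒ p = 9/10, and the value is (-2)·(9/10) + 10 = 41/5.
For the receiver: with q = P(Body), equating Forehand's and Backhand's payoffs gives −q + 9 = 9q + 1 ⇒ q = 4/5.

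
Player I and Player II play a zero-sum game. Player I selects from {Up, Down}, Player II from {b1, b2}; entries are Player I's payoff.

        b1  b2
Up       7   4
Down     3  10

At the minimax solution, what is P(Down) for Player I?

3/10

Row minima: Up → 4, Down → 3; maximin = 4.
Column maxima: b1 → 7, b2 → 10; minimax = 7.
4 ≠ 7, so there is no saddle point; optimal play is mixed.
Let Player I play Up with probability p. Expected payoff against b1: 7p + 3(1−p) = 4p + 3; against b2: 4p + 10(1−p) = −6p + 10.
Setting these equal: 4p + 3 = −6p + 10 ⇒ 10p = 7 ⇒ p = 7/10, and the value is (4)·(7/10) + 3 = 29/5.
For Player II: with q = P(b1), equating Up's and Down's payoffs gives 3q + 4 = −7q + 10 ⇒ q = 3/5.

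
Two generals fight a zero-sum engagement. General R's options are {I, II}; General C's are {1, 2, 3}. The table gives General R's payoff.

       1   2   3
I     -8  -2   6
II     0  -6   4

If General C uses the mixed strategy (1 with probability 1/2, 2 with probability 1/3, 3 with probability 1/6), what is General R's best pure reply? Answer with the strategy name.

Expected payoff of I: (1/2)·(-8) + (1/3)·(-2) + (1/6)·6 = -11/3.
Expected payoff of II: (1/2)·0 + (1/3)·(-6) + (1/6)·4 = -4/3.
The largest is -4/3, so General R's best response is II.

II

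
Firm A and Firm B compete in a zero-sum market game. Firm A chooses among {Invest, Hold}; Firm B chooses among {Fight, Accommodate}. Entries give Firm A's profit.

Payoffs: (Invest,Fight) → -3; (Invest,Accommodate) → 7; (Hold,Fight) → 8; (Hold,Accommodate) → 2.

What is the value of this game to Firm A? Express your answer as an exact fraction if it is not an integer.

Row minima: Invest → -3, Hold → 2; maximin = 2.
Column maxima: Fight → 8, Accommodate → 7; minimax = 7.
2 ≠ 7, so there is no saddle point; optimal play is mixed.
Let Firm A play Invest with probability p. Expected payoff against Fight: (-3)p + 8(1−p) = −11p + 8; against Accommodate: 7p + 2(1−p) = 5p + 2.
Setting these equal: −11p + 8 = 5p + 2 ⇒ −16p = -6 ⇒ p = 3/8, and the value is (-11)·(3/8) + 8 = 31/8.
For Firm B: with q = P(Fight), equating Invest's and Hold's payoffs gives −10q + 7 = 6q + 2 ⇒ q = 5/16.

31/8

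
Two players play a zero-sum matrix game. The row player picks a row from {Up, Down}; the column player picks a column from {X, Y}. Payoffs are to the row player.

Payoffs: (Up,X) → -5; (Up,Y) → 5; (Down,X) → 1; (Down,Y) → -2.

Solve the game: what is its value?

Row minima: Up → -5, Down → -2; maximin = -2.
Column maxima: X → 1, Y → 5; minimax = 1.
-2 ≠ 1, so there is no saddle point; optimal play is mixed.
Let the row player play Up with probability p. Expected payoff against X: (-5)p + 1(1−p) = −6p + 1; against Y: 5p + (-2)(1−p) = 7p − 2.
Setting these equal: −6p + 1 = 7p − 2 ⇒ −13p = -3 ⇒ p = 3/13, and the value is (-6)·(3/13) + 1 = -5/13.
For the column player: with q = P(X), equating Up's and Down's payoffs gives −10q + 5 = 3q − 2 ⇒ q = 7/13.

-5/13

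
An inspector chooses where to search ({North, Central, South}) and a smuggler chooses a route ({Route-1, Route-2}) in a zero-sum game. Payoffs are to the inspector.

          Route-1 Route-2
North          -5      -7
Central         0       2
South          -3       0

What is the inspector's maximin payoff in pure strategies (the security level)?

0

Row minima: North → -7, Central → 0, South → -3.
The best of these is 0.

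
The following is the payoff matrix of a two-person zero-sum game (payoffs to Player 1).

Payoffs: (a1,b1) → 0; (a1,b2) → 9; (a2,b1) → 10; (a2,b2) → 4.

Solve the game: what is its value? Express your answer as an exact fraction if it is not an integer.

6

Row minima: a1 → 0, a2 → 4; maximin = 4.
Column maxima: b1 → 10, b2 → 9; minimax = 9.
4 ≠ 9, so there is no saddle point; optimal play is mixed.
Let Player 1 play a1 with probability p. Expected payoff against b1: 0p + 10(1−p) = −10p + 10; against b2: 9p + 4(1−p) = 5p + 4.
Setting these equal: −10p + 10 = 5p + 4 ⇒ −15p = -6 ⇒ p = 2/5, and the value is (-10)·(2/5) + 10 = 6.
For Player 2: with q = P(b1), equating a1's and a2's payoffs gives −9q + 9 = 6q + 4 ⇒ q = 1/3.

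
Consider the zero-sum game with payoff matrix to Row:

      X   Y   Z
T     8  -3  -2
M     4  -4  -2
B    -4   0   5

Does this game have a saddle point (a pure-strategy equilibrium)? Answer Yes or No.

Row minima: T → -3, M → -4, B → -4; maximin = -3.
Column maxima: X → 8, Y → 0, Z → 5; minimax = 0.
-3 ≠ 0, so no pure-strategy equilibrium exists.

No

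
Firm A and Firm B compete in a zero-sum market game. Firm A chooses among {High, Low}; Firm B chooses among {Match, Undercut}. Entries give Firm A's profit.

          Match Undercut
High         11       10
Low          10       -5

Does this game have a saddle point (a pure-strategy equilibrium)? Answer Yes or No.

Yes

Row minima: High → 10, Low → -5; maximin = 10.
Column maxima: Match → 11, Undercut → 10; minimax = 10.
maximin = minimax = 10, so a saddle point exists.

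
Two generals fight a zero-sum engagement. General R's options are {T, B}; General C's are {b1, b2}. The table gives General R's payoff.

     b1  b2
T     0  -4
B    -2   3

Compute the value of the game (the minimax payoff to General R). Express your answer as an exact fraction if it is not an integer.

Row minima: T → -4, B → -2; maximin = -2.
Column maxima: b1 → 0, b2 → 3; minimax = 0.
-2 ≠ 0, so there is no saddle point; optimal play is mixed.
Let General R play T with probability p. Expected payoff against b1: 0p + (-2)(1−p) = 2p − 2; against b2: (-4)p + 3(1−p) = −7p + 3.
Setting these equal: 2p − 2 = −7p + 3 ⇒ 9p = 5 ⇒ p = 5/9, and the value is (2)·(5/9) − 2 = -8/9.
For General C: with q = P(b1), equating T's and B's payoffs gives 4q − 4 = −5q + 3 ⇒ q = 7/9.

-8/9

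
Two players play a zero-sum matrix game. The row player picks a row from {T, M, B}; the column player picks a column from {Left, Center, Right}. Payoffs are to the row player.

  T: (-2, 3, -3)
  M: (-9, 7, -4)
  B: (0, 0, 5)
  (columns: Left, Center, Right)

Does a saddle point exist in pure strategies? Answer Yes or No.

Row minima: T → -3, M → -9, B → 0; maximin = 0.
Column maxima: Left → 0, Center → 7, Right → 5; minimax = 0.
maximin = minimax = 0, so a saddle point exists.

Yes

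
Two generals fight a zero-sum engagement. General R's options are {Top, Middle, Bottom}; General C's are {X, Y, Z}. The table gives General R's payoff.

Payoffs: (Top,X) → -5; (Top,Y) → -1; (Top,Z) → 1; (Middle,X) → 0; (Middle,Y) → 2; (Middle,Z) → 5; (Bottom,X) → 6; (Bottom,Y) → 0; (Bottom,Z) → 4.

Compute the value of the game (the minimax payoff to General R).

Row minima: Top → -5, Middle → 0, Bottom → 0; maximin = 0.
Column maxima: X → 6, Y → 2, Z → 5; minimax = 2.
0 ≠ 2, so there is no saddle point; optimal play is mixed.
Top is strictly dominated by Middle, so General R never plays it.
Z is strictly dominated by Y (it gives General R strictly more in every row), so General C never plays it.
On the remaining 2×2 (Middle, Bottom vs X, Y):
Let General R play Middle with probability p. Expected payoff against X: 0p + 6(1−p) = −6p + 6; against Y: 2p + 0(1−p) = 2p.
Setting these equal: −6p + 6 = 2p ⇒ −8p = -6 ⇒ p = 3/4, and the value is (-6)·(3/4) + 6 = 3/2.
For General C: with q = P(X), equating Middle's and Bottom's payoffs gives −2q + 2 = 6q ⇒ q = 1/4.

3/2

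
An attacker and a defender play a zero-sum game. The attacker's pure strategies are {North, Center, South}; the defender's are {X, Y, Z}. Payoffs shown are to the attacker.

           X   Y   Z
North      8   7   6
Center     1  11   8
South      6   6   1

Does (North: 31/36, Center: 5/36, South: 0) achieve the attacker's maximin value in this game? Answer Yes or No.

No

Against X this mix gives (31/36)·8 + (5/36)·1 = 253/36.
Against Y this mix gives (31/36)·7 + (5/36)·11 = 68/9.
Against Z this mix gives (31/36)·6 + (5/36)·8 = 113/18.
The defender will play Z, holding the attacker to 113/18. Shifting weight toward the row that does better against Z would raise this floor (the equalizing mix achieves 58/9 against both Z and X), so the proposed strategy is not optimal.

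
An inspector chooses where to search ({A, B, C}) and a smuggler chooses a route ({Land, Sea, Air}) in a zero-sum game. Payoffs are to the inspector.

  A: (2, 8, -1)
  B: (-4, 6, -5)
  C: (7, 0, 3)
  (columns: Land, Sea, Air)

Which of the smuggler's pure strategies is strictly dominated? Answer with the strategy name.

Land

Air holds the inspector's payoff strictly below Land in every row: -1 < 2, -5 < -4, 3 < 7.
So Land is strictly dominated for the smuggler.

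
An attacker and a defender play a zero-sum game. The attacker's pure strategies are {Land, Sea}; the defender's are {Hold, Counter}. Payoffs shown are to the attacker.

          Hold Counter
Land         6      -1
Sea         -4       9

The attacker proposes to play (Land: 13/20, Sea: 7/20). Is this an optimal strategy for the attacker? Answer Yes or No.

Against Hold this mix gives (13/20)·6 + (7/20)·(-4) = 5/2.
Against Counter this mix gives (13/20)·(-1) + (7/20)·9 = 5/2.
All of the defender's active replies (Hold, Counter) yield 5/2, and no column does worse for the attacker. The mix makes the defender indifferent and guarantees 5/2, so it is optimal.

Yes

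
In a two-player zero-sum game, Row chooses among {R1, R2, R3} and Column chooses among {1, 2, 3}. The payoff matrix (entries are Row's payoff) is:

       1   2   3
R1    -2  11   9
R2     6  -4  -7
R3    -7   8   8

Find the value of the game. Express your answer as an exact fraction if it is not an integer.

Row minima: R1 → -2, R2 → -7, R3 → -7; maximin = -2.
Column maxima: 1 → 6, 2 → 11, 3 → 9; minimax = 6.
-2 ≠ 6, so there is no saddle point; optimal play is mixed.
R3 is strictly dominated by R1, so Row never plays it.
With R3 eliminated, 2 is strictly dominated by 3 (it gives Row strictly more in every remaining row), so Column never plays it.
On the remaining 2×2 (R1, R2 vs 1, 3):
Let Row play R1 with probability p. Expected payoff against 1: (-2)p + 6(1−p) = −8p + 6; against 3: 9p + (-7)(1−p) = 16p − 7.
Setting these equal: −8p + 6 = 16p − 7 ⇒ −24p = -13 ⇒ p = 13/24, and the value is (-8)·(13/24) + 6 = 5/3.
For Column: with q = P(1), equating R1's and R2's payoffs gives −11q + 9 = 13q − 7 ⇒ q = 2/3.

5/3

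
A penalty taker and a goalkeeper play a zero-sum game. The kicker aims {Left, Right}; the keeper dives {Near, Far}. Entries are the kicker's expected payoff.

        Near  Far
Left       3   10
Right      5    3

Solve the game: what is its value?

Row minima: Left → 3, Right → 3; maximin = 3.
Column maxima: Near → 5, Far → 10; minimax = 5.
3 ≠ 5, so there is no saddle point; optimal play is mixed.
Let the kicker play Left with probability p. Expected payoff against Near: 3p + 5(1−p) = −2p + 5; against Far: 10p + 3(1−p) = 7p + 3.
Setting these equal: −2p + 5 = 7p + 3 ⇒ −9p = -2 ⇒ p = 2/9, and the value is (-2)·(2/9) + 5 = 41/9.
For the keeper: with q = P(Near), equating Left's and Right's payoffs gives −7q + 10 = 2q + 3 ⇒ q = 7/9.

41/9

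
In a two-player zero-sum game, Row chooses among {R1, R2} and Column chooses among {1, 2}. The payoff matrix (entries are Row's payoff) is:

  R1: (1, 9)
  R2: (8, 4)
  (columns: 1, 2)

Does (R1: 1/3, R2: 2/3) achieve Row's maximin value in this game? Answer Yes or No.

Against 1 this mix gives (1/3)·1 + (2/3)·8 = 17/3.
Against 2 this mix gives (1/3)·9 + (2/3)·4 = 17/3.
All of Column's active replies (1, 2) yield 17/3, and no column does worse for Row. The mix makes Column indifferent and guarantees 17/3, so it is optimal.

Yes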